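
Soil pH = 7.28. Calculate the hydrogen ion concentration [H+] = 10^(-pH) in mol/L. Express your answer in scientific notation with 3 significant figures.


Step 1: [H+] = 10^(-pH)
Step 2: [H+] = 10^(-7.28)
Step 3: [H+] = 5.25e-08 mol/L

5.25e-08


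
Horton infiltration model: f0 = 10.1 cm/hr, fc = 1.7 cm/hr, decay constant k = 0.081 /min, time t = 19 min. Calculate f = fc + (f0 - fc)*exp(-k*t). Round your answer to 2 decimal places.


Step 1: f = fc + (f0 - fc) * exp(-k * t)
Step 2: exp(-0.081 * 19) = 0.214596
Step 3: f = 1.7 + (10.1 - 1.7) * 0.214596
Step 4: f = 1.7 + 8.4 * 0.214596
Step 5: f = 3.5 cm/hr

3.5


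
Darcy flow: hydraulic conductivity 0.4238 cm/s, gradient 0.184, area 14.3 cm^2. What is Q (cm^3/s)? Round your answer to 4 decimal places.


Step 1: Apply Darcy's law: Q = K * i * A
Step 2: Q = 0.4238 * 0.184 * 14.3
Step 3: Q = 1.1151 cm^3/s

1.1151


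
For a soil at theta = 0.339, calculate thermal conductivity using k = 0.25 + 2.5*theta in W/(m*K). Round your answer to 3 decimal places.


Step 1: k = 0.25 + 2.5 * theta
Step 2: k = 0.25 + 2.5 * 0.339
Step 3: k = 0.25 + 0.848
Step 4: k = 1.098 W/(m*K)

1.098


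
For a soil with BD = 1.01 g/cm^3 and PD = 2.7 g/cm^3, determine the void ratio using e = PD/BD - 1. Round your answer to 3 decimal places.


Step 1: e = PD / BD - 1
Step 2: e = 2.7 / 1.01 - 1
Step 3: e = 2.67327 - 1
Step 4: e = 1.673

1.673


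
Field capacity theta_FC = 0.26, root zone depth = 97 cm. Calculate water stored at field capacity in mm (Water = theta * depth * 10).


Step 1: Water (mm) = theta_FC * depth (cm) * 10
Step 2: Water = 0.26 * 97 * 10
Step 3: Water = 252.2 mm

252.2


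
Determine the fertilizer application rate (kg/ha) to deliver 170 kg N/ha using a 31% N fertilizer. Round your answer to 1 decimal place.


Step 1: Fertilizer rate = target N / (N content / 100)
Step 2: Rate = 170 / (31 / 100)
Step 3: Rate = 170 / 0.31
Step 4: Rate = 548.4 kg/ha

548.4


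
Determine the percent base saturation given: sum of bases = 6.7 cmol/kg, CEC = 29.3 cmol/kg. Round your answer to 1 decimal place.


Step 1: BS = 100 * (sum of bases) / CEC
Step 2: BS = 100 * 6.7 / 29.3
Step 3: BS = 22.9%

22.9


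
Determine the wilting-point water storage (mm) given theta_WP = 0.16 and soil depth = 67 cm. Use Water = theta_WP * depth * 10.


Step 1: Water (mm) = theta_WP * depth * 10
Step 2: Water = 0.16 * 67 * 10
Step 3: Water = 107.2 mm

107.2


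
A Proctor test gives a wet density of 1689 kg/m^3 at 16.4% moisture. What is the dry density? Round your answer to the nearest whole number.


Step 1: Dry density = wet density / (1 + w/100)
Step 2: Dry density = 1689 / (1 + 16.4/100)
Step 3: Dry density = 1689 / 1.164
Step 4: Dry density = 1451 kg/m^3

1451


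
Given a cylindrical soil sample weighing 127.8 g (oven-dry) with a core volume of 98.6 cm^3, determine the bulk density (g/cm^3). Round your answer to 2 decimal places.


Step 1: Identify the formula: BD = dry mass / volume
Step 2: Substitute values: BD = 127.8 / 98.6
Step 3: BD = 1.3 g/cm^3

1.3


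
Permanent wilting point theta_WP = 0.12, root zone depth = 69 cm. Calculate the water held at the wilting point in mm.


Step 1: Water (mm) = theta_WP * depth * 10
Step 2: Water = 0.12 * 69 * 10
Step 3: Water = 82.8 mm

82.8


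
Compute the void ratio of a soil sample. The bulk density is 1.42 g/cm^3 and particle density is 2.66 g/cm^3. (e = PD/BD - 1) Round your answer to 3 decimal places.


Step 1: e = PD / BD - 1
Step 2: e = 2.66 / 1.42 - 1
Step 3: e = 1.87324 - 1
Step 4: e = 0.873

0.873


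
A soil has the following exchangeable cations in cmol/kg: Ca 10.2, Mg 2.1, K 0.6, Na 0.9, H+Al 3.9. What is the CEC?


Step 1: CEC = Ca + Mg + K + Na + (H+Al)
Step 2: CEC = 10.2 + 2.1 + 0.6 + 0.9 + 3.9
Step 3: CEC = 17.7 cmol/kg

17.7


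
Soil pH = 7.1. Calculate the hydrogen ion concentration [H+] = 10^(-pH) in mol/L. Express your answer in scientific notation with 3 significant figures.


Step 1: [H+] = 10^(-pH)
Step 2: [H+] = 10^(-7.1)
Step 3: [H+] = 7.94e-08 mol/L

7.94e-08


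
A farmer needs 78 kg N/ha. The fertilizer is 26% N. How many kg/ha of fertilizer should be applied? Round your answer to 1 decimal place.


Step 1: Fertilizer rate = target N / (N content / 100)
Step 2: Rate = 78 / (26 / 100)
Step 3: Rate = 78 / 0.26
Step 4: Rate = 300.0 kg/ha

300.0


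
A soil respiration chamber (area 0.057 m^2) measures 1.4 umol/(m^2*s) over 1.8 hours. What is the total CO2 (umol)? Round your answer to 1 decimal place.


Step 1: Convert time to seconds: 1.8 hr * 3600 = 6480.0 s
Step 2: Total = flux * area * time_s
Step 3: Total = 1.4 * 0.057 * 6480.0
Step 4: Total = 517.1 umol

517.1


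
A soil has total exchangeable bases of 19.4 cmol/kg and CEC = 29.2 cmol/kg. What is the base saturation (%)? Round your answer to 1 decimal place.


Step 1: BS = 100 * (sum of bases) / CEC
Step 2: BS = 100 * 19.4 / 29.2
Step 3: BS = 66.4%

66.4


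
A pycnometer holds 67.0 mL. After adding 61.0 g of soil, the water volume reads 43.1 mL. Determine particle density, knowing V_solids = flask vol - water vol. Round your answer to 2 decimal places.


Step 1: Volume of solids = flask volume - water volume with soil
Step 2: V_solids = 67.0 - 43.1 = 23.9 mL
Step 3: Particle density = mass / V_solids = 61.0 / 23.9 = 2.55 g/cm^3

2.55


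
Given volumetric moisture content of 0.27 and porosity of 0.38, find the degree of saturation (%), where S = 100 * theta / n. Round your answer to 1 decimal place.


Step 1: S = 100 * theta_v / n
Step 2: S = 100 * 0.27 / 0.38
Step 3: S = 71.1%

71.1


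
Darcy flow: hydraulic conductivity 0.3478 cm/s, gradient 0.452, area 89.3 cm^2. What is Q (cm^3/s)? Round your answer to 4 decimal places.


Step 1: Apply Darcy's law: Q = K * i * A
Step 2: Q = 0.3478 * 0.452 * 89.3
Step 3: Q = 14.0385 cm^3/s

14.0385


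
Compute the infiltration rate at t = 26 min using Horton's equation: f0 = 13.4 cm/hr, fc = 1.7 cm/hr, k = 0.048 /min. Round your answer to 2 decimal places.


Step 1: f = fc + (f0 - fc) * exp(-k * t)
Step 2: exp(-0.048 * 26) = 0.287078
Step 3: f = 1.7 + (13.4 - 1.7) * 0.287078
Step 4: f = 1.7 + 11.7 * 0.287078
Step 5: f = 5.06 cm/hr

5.06


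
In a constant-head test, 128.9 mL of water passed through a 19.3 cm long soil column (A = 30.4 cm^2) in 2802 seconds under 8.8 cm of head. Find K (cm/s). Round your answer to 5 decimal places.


Step 1: K = Q * L / (A * t * h)
Step 2: Numerator = 128.9 * 19.3 = 2487.77
Step 3: Denominator = 30.4 * 2802 * 8.8 = 749591.04
Step 4: K = 2487.77 / 749591.04 = 0.00332 cm/s

0.00332


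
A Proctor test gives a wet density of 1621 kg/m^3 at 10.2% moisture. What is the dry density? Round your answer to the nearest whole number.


Step 1: Dry density = wet density / (1 + w/100)
Step 2: Dry density = 1621 / (1 + 10.2/100)
Step 3: Dry density = 1621 / 1.102
Step 4: Dry density = 1471 kg/m^3

1471


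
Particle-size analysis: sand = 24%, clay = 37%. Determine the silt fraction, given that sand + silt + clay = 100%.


Step 1: sand + silt + clay = 100%
Step 2: silt = 100 - sand - clay
Step 3: silt = 100 - 24 - 37
Step 4: silt = 39%

39


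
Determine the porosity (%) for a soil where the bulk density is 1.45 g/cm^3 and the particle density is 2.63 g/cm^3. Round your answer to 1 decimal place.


Step 1: Formula: n = 100 * (1 - BD / PD)
Step 2: n = 100 * (1 - 1.45 / 2.63)
Step 3: n = 100 * (1 - 0.55133)
Step 4: n = 44.9%

44.9


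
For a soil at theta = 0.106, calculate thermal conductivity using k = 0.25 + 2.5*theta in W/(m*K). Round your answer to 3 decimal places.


Step 1: k = 0.25 + 2.5 * theta
Step 2: k = 0.25 + 2.5 * 0.106
Step 3: k = 0.25 + 0.265
Step 4: k = 0.515 W/(m*K)

0.515


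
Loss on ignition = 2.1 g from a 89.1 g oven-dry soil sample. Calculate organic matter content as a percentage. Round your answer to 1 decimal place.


Step 1: OM% = 100 * LOI / sample mass
Step 2: OM = 100 * 2.1 / 89.1
Step 3: OM = 2.4%

2.4


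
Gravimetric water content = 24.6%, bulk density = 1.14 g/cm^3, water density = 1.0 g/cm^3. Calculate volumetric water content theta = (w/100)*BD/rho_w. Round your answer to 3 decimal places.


Step 1: theta = (w / 100) * BD / rho_w
Step 2: theta = (24.6 / 100) * 1.14 / 1.0
Step 3: theta = 0.246 * 1.14
Step 4: theta = 0.28

0.28


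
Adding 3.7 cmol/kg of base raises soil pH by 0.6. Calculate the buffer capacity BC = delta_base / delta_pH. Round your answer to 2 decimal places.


Step 1: BC = change in base / change in pH
Step 2: BC = 3.7 / 0.6
Step 3: BC = 6.17 cmol/(kg*pH unit)

6.17


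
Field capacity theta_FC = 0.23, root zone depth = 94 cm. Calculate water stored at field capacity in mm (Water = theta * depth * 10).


Step 1: Water (mm) = theta_FC * depth (cm) * 10
Step 2: Water = 0.23 * 94 * 10
Step 3: Water = 216.2 mm

216.2


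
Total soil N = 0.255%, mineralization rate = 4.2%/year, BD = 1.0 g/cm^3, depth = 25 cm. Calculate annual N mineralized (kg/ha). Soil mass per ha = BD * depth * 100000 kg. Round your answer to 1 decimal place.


Step 1: Soil mass per ha = BD * depth * 100000 = 1.0 * 25 * 100000 = 2500000 kg
Step 2: Total N pool = soil mass * N%/100 = 2500000 * 0.255/100 = 6375.0 kg/ha
Step 3: N mineralized = N pool * rate%/100 = 6375.0 * 4.2/100 = 267.8 kg/ha/yr

267.8


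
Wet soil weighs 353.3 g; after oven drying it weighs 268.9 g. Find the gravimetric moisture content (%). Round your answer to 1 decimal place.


Step 1: Water mass = wet - dry = 353.3 - 268.9 = 84.4 g
Step 2: w = 100 * water mass / dry mass
Step 3: w = 100 * 84.4 / 268.9 = 31.4%

31.4


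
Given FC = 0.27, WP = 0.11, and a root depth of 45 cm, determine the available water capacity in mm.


Step 1: Available water = (FC - WP) * depth * 10
Step 2: AW = (0.27 - 0.11) * 45 * 10
Step 3: AW = 0.16 * 45 * 10
Step 4: AW = 72.0 mm

72.0


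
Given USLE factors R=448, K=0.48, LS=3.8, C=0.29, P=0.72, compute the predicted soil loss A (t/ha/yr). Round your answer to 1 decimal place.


Step 1: A = R * K * LS * C * P
Step 2: R * K = 448 * 0.48 = 215.04
Step 3: (R*K) * LS = 215.04 * 3.8 = 817.152
Step 4: * C * P = 817.152 * 0.29 * 0.72 = 170.6
Step 5: A = 170.6 t/(ha*yr)

170.6


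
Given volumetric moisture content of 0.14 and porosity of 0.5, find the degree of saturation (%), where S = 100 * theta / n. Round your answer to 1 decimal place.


Step 1: S = 100 * theta_v / n
Step 2: S = 100 * 0.14 / 0.5
Step 3: S = 28.0%

28.0


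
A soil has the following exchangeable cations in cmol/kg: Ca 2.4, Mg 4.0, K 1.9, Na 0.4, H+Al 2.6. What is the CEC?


Step 1: CEC = Ca + Mg + K + Na + (H+Al)
Step 2: CEC = 2.4 + 4.0 + 1.9 + 0.4 + 2.6
Step 3: CEC = 11.3 cmol/kg

11.3


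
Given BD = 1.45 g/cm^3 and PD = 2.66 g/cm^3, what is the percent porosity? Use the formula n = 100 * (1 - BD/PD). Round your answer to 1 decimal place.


Step 1: Formula: n = 100 * (1 - BD / PD)
Step 2: n = 100 * (1 - 1.45 / 2.66)
Step 3: n = 100 * (1 - 0.54511)
Step 4: n = 45.5%

45.5


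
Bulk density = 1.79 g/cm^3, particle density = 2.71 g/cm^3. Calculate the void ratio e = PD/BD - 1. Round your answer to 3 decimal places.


Step 1: e = PD / BD - 1
Step 2: e = 2.71 / 1.79 - 1
Step 3: e = 1.51397 - 1
Step 4: e = 0.514

0.514


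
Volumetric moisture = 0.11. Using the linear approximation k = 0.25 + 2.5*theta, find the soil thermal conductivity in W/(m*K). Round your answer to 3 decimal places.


Step 1: k = 0.25 + 2.5 * theta
Step 2: k = 0.25 + 2.5 * 0.11
Step 3: k = 0.25 + 0.275
Step 4: k = 0.525 W/(m*K)

0.525


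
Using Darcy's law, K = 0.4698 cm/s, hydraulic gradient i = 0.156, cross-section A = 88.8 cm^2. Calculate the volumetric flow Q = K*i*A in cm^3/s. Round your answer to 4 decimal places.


Step 1: Apply Darcy's law: Q = K * i * A
Step 2: Q = 0.4698 * 0.156 * 88.8
Step 3: Q = 6.508 cm^3/s

6.508


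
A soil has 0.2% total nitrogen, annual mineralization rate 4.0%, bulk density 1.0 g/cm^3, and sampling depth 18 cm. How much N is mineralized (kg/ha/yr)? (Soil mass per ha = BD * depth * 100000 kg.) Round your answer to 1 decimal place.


Step 1: Soil mass per ha = BD * depth * 100000 = 1.0 * 18 * 100000 = 1800000 kg
Step 2: Total N pool = soil mass * N%/100 = 1800000 * 0.2/100 = 3600.0 kg/ha
Step 3: N mineralized = N pool * rate%/100 = 3600.0 * 4.0/100 = 144.0 kg/ha/yr

144.0


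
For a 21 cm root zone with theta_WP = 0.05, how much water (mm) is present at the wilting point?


Step 1: Water (mm) = theta_WP * depth * 10
Step 2: Water = 0.05 * 21 * 10
Step 3: Water = 10.5 mm

10.5


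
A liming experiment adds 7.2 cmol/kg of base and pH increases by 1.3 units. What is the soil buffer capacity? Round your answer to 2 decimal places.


Step 1: BC = change in base / change in pH
Step 2: BC = 7.2 / 1.3
Step 3: BC = 5.54 cmol/(kg*pH unit)

5.54


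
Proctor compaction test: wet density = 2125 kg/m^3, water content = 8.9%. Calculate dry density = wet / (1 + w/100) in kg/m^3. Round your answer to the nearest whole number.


Step 1: Dry density = wet density / (1 + w/100)
Step 2: Dry density = 2125 / (1 + 8.9/100)
Step 3: Dry density = 2125 / 1.089
Step 4: Dry density = 1951 kg/m^3

1951


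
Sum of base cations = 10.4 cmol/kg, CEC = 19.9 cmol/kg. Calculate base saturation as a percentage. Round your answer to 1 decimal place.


Step 1: BS = 100 * (sum of bases) / CEC
Step 2: BS = 100 * 10.4 / 19.9
Step 3: BS = 52.3%

52.3


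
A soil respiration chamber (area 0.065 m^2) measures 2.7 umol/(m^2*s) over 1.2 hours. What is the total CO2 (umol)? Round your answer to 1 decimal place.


Step 1: Convert time to seconds: 1.2 hr * 3600 = 4320.0 s
Step 2: Total = flux * area * time_s
Step 3: Total = 2.7 * 0.065 * 4320.0
Step 4: Total = 758.2 umol

758.2


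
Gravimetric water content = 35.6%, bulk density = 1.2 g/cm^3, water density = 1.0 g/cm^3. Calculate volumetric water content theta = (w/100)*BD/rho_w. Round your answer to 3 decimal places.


Step 1: theta = (w / 100) * BD / rho_w
Step 2: theta = (35.6 / 100) * 1.2 / 1.0
Step 3: theta = 0.356 * 1.2
Step 4: theta = 0.427

0.427


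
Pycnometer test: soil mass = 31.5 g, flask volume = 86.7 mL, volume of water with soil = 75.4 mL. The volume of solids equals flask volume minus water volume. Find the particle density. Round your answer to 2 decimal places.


Step 1: Volume of solids = flask volume - water volume with soil
Step 2: V_solids = 86.7 - 75.4 = 11.3 mL
Step 3: Particle density = mass / V_solids = 31.5 / 11.3 = 2.79 g/cm^3

2.79


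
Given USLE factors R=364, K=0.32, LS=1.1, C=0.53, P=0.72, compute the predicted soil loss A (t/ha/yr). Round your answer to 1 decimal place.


Step 1: A = R * K * LS * C * P
Step 2: R * K = 364 * 0.32 = 116.48
Step 3: (R*K) * LS = 116.48 * 1.1 = 128.128
Step 4: * C * P = 128.128 * 0.53 * 0.72 = 48.9
Step 5: A = 48.9 t/(ha*yr)

48.9


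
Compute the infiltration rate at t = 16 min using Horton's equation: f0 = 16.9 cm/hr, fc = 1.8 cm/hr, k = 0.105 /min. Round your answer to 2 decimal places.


Step 1: f = fc + (f0 - fc) * exp(-k * t)
Step 2: exp(-0.105 * 16) = 0.186374
Step 3: f = 1.8 + (16.9 - 1.8) * 0.186374
Step 4: f = 1.8 + 15.1 * 0.186374
Step 5: f = 4.61 cm/hr

4.61


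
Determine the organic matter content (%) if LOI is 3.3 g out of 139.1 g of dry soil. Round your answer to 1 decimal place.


Step 1: OM% = 100 * LOI / sample mass
Step 2: OM = 100 * 3.3 / 139.1
Step 3: OM = 2.4%

2.4


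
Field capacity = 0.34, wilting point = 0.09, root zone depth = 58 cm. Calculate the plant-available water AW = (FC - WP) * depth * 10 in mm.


Step 1: Available water = (FC - WP) * depth * 10
Step 2: AW = (0.34 - 0.09) * 58 * 10
Step 3: AW = 0.25 * 58 * 10
Step 4: AW = 145.0 mm

145.0


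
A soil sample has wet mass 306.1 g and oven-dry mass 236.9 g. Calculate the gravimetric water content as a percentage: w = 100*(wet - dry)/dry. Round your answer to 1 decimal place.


Step 1: Water mass = wet - dry = 306.1 - 236.9 = 69.2 g
Step 2: w = 100 * water mass / dry mass
Step 3: w = 100 * 69.2 / 236.9 = 29.2%

29.2


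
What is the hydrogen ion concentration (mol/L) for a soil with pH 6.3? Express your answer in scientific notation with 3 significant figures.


Step 1: [H+] = 10^(-pH)
Step 2: [H+] = 10^(-6.3)
Step 3: [H+] = 5.01e-07 mol/L

5.01e-07


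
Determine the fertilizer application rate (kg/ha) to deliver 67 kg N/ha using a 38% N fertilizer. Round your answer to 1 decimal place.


Step 1: Fertilizer rate = target N / (N content / 100)
Step 2: Rate = 67 / (38 / 100)
Step 3: Rate = 67 / 0.38
Step 4: Rate = 176.3 kg/ha

176.3


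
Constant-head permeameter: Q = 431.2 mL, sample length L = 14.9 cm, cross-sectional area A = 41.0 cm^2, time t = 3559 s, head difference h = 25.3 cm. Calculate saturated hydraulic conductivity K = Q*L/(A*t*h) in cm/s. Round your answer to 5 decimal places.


Step 1: K = Q * L / (A * t * h)
Step 2: Numerator = 431.2 * 14.9 = 6424.88
Step 3: Denominator = 41.0 * 3559 * 25.3 = 3691750.7
Step 4: K = 6424.88 / 3691750.7 = 0.00174 cm/s

0.00174


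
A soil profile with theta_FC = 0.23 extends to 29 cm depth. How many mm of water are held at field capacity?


Step 1: Water (mm) = theta_FC * depth (cm) * 10
Step 2: Water = 0.23 * 29 * 10
Step 3: Water = 66.7 mm

66.7


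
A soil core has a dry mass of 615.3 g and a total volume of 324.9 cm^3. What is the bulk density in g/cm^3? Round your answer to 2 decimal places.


Step 1: Identify the formula: BD = dry mass / volume
Step 2: Substitute values: BD = 615.3 / 324.9
Step 3: BD = 1.89 g/cm^3

1.89


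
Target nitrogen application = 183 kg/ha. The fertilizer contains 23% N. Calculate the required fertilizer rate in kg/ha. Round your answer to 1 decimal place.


Step 1: Fertilizer rate = target N / (N content / 100)
Step 2: Rate = 183 / (23 / 100)
Step 3: Rate = 183 / 0.23
Step 4: Rate = 795.7 kg/ha

795.7


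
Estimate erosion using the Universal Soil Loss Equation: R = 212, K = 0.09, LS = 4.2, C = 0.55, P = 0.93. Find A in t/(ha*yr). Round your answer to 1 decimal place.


Step 1: A = R * K * LS * C * P
Step 2: R * K = 212 * 0.09 = 19.08
Step 3: (R*K) * LS = 19.08 * 4.2 = 80.136
Step 4: * C * P = 80.136 * 0.55 * 0.93 = 41.0
Step 5: A = 41.0 t/(ha*yr)

41.0


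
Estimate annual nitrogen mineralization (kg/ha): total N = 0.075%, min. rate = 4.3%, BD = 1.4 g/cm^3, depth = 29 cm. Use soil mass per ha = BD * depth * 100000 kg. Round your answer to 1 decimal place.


Step 1: Soil mass per ha = BD * depth * 100000 = 1.4 * 29 * 100000 = 4060000 kg
Step 2: Total N pool = soil mass * N%/100 = 4060000 * 0.075/100 = 3045.0 kg/ha
Step 3: N mineralized = N pool * rate%/100 = 3045.0 * 4.3/100 = 130.9 kg/ha/yr

130.9


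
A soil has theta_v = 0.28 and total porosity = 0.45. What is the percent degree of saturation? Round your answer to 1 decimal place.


Step 1: S = 100 * theta_v / n
Step 2: S = 100 * 0.28 / 0.45
Step 3: S = 62.2%

62.2


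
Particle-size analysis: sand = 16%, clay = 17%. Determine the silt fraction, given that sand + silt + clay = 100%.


Step 1: sand + silt + clay = 100%
Step 2: silt = 100 - sand - clay
Step 3: silt = 100 - 16 - 17
Step 4: silt = 67%

67


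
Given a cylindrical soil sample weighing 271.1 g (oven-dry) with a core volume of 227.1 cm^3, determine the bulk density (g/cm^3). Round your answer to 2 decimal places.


Step 1: Identify the formula: BD = dry mass / volume
Step 2: Substitute values: BD = 271.1 / 227.1
Step 3: BD = 1.19 g/cm^3

1.19


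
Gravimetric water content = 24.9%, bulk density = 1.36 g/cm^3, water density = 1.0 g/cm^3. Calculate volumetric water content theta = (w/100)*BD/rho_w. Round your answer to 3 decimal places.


Step 1: theta = (w / 100) * BD / rho_w
Step 2: theta = (24.9 / 100) * 1.36 / 1.0
Step 3: theta = 0.249 * 1.36
Step 4: theta = 0.339

0.339


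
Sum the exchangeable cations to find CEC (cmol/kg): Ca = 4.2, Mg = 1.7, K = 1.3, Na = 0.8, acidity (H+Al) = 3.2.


Step 1: CEC = Ca + Mg + K + Na + (H+Al)
Step 2: CEC = 4.2 + 1.7 + 1.3 + 0.8 + 3.2
Step 3: CEC = 11.2 cmol/kg

11.2


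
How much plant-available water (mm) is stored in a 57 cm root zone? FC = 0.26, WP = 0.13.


Step 1: Available water = (FC - WP) * depth * 10
Step 2: AW = (0.26 - 0.13) * 57 * 10
Step 3: AW = 0.13 * 57 * 10
Step 4: AW = 74.1 mm

74.1


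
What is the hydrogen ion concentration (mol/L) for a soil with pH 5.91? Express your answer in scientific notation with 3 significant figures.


Step 1: [H+] = 10^(-pH)
Step 2: [H+] = 10^(-5.91)
Step 3: [H+] = 1.23e-06 mol/L

1.23e-06


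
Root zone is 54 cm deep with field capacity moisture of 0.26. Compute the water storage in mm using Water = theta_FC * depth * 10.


Step 1: Water (mm) = theta_FC * depth (cm) * 10
Step 2: Water = 0.26 * 54 * 10
Step 3: Water = 140.4 mm

140.4


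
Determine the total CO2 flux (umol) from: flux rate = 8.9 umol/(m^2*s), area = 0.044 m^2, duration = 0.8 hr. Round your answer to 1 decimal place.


Step 1: Convert time to seconds: 0.8 hr * 3600 = 2880.0 s
Step 2: Total = flux * area * time_s
Step 3: Total = 8.9 * 0.044 * 2880.0
Step 4: Total = 1127.8 umol

1127.8


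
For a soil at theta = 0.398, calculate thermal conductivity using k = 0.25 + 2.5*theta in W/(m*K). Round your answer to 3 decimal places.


Step 1: k = 0.25 + 2.5 * theta
Step 2: k = 0.25 + 2.5 * 0.398
Step 3: k = 0.25 + 0.995
Step 4: k = 1.245 W/(m*K)

1.245


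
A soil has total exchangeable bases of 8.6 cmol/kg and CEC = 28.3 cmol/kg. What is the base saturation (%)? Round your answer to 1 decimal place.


Step 1: BS = 100 * (sum of bases) / CEC
Step 2: BS = 100 * 8.6 / 28.3
Step 3: BS = 30.4%

30.4


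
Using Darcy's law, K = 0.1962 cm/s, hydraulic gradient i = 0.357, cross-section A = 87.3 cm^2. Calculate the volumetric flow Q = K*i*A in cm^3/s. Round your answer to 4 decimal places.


Step 1: Apply Darcy's law: Q = K * i * A
Step 2: Q = 0.1962 * 0.357 * 87.3
Step 3: Q = 6.1148 cm^3/s

6.1148


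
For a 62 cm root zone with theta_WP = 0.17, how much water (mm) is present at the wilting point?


Step 1: Water (mm) = theta_WP * depth * 10
Step 2: Water = 0.17 * 62 * 10
Step 3: Water = 105.4 mm

105.4


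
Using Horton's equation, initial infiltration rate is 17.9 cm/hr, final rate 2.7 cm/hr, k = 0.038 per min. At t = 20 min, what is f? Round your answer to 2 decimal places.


Step 1: f = fc + (f0 - fc) * exp(-k * t)
Step 2: exp(-0.038 * 20) = 0.467666
Step 3: f = 2.7 + (17.9 - 2.7) * 0.467666
Step 4: f = 2.7 + 15.2 * 0.467666
Step 5: f = 9.81 cm/hr

9.81


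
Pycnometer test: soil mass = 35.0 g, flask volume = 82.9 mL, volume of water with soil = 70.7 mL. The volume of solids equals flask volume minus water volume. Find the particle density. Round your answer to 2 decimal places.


Step 1: Volume of solids = flask volume - water volume with soil
Step 2: V_solids = 82.9 - 70.7 = 12.2 mL
Step 3: Particle density = mass / V_solids = 35.0 / 12.2 = 2.87 g/cm^3

2.87


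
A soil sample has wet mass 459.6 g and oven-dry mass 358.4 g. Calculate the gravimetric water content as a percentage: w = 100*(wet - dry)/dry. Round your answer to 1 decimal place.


Step 1: Water mass = wet - dry = 459.6 - 358.4 = 101.2 g
Step 2: w = 100 * water mass / dry mass
Step 3: w = 100 * 101.2 / 358.4 = 28.2%

28.2


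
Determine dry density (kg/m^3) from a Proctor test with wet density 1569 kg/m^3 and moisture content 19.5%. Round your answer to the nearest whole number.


Step 1: Dry density = wet density / (1 + w/100)
Step 2: Dry density = 1569 / (1 + 19.5/100)
Step 3: Dry density = 1569 / 1.195
Step 4: Dry density = 1313 kg/m^3

1313


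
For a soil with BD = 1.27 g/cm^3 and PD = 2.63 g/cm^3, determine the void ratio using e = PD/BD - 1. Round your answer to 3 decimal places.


Step 1: e = PD / BD - 1
Step 2: e = 2.63 / 1.27 - 1
Step 3: e = 2.07087 - 1
Step 4: e = 1.071

1.071


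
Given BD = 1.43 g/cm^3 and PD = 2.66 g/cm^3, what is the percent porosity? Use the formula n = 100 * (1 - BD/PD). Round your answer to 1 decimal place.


Step 1: Formula: n = 100 * (1 - BD / PD)
Step 2: n = 100 * (1 - 1.43 / 2.66)
Step 3: n = 100 * (1 - 0.53759)
Step 4: n = 46.2%

46.2


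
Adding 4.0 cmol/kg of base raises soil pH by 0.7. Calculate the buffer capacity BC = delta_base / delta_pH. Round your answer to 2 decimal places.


Step 1: BC = change in base / change in pH
Step 2: BC = 4.0 / 0.7
Step 3: BC = 5.71 cmol/(kg*pH unit)

5.71


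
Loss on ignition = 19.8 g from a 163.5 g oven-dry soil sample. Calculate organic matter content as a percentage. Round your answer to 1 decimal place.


Step 1: OM% = 100 * LOI / sample mass
Step 2: OM = 100 * 19.8 / 163.5
Step 3: OM = 12.1%

12.1


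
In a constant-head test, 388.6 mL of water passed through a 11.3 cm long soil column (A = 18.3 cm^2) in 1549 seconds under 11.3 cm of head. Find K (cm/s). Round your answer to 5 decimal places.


Step 1: K = Q * L / (A * t * h)
Step 2: Numerator = 388.6 * 11.3 = 4391.18
Step 3: Denominator = 18.3 * 1549 * 11.3 = 320317.71
Step 4: K = 4391.18 / 320317.71 = 0.01371 cm/s

0.01371


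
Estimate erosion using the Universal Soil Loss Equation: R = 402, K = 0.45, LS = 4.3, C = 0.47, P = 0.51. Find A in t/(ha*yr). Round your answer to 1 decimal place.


Step 1: A = R * K * LS * C * P
Step 2: R * K = 402 * 0.45 = 180.9
Step 3: (R*K) * LS = 180.9 * 4.3 = 777.87
Step 4: * C * P = 777.87 * 0.47 * 0.51 = 186.5
Step 5: A = 186.5 t/(ha*yr)

186.5


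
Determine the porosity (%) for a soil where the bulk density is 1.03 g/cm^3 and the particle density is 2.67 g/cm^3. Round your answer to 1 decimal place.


Step 1: Formula: n = 100 * (1 - BD / PD)
Step 2: n = 100 * (1 - 1.03 / 2.67)
Step 3: n = 100 * (1 - 0.38577)
Step 4: n = 61.4%

61.4


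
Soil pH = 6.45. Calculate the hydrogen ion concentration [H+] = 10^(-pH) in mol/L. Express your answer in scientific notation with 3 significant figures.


Step 1: [H+] = 10^(-pH)
Step 2: [H+] = 10^(-6.45)
Step 3: [H+] = 3.55e-07 mol/L

3.55e-07


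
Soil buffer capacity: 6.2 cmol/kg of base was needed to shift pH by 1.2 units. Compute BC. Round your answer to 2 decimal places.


Step 1: BC = change in base / change in pH
Step 2: BC = 6.2 / 1.2
Step 3: BC = 5.17 cmol/(kg*pH unit)

5.17


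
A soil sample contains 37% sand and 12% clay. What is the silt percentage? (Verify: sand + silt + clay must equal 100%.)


Step 1: sand + silt + clay = 100%
Step 2: silt = 100 - sand - clay
Step 3: silt = 100 - 37 - 12
Step 4: silt = 51%

51


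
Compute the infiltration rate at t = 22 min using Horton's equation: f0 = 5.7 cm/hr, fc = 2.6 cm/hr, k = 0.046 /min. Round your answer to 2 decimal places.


Step 1: f = fc + (f0 - fc) * exp(-k * t)
Step 2: exp(-0.046 * 22) = 0.363491
Step 3: f = 2.6 + (5.7 - 2.6) * 0.363491
Step 4: f = 2.6 + 3.1 * 0.363491
Step 5: f = 3.73 cm/hr

3.73


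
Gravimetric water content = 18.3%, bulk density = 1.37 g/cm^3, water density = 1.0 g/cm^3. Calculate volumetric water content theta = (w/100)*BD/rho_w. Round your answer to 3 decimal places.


Step 1: theta = (w / 100) * BD / rho_w
Step 2: theta = (18.3 / 100) * 1.37 / 1.0
Step 3: theta = 0.183 * 1.37
Step 4: theta = 0.251

0.251


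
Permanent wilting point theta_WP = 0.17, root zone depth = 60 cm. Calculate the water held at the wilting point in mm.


Step 1: Water (mm) = theta_WP * depth * 10
Step 2: Water = 0.17 * 60 * 10
Step 3: Water = 102.0 mm

102.0


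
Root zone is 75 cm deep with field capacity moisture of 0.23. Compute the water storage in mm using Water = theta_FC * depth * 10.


Step 1: Water (mm) = theta_FC * depth (cm) * 10
Step 2: Water = 0.23 * 75 * 10
Step 3: Water = 172.5 mm

172.5


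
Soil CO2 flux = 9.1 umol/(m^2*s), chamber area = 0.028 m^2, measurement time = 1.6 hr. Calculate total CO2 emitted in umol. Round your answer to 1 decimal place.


Step 1: Convert time to seconds: 1.6 hr * 3600 = 5760.0 s
Step 2: Total = flux * area * time_s
Step 3: Total = 9.1 * 0.028 * 5760.0
Step 4: Total = 1467.6 umol

1467.6


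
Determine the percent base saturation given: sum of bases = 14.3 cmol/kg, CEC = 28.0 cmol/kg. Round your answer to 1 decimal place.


Step 1: BS = 100 * (sum of bases) / CEC
Step 2: BS = 100 * 14.3 / 28.0
Step 3: BS = 51.1%

51.1


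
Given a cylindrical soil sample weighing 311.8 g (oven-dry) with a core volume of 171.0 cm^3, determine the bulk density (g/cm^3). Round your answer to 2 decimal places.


Step 1: Identify the formula: BD = dry mass / volume
Step 2: Substitute values: BD = 311.8 / 171.0
Step 3: BD = 1.82 g/cm^3

1.82


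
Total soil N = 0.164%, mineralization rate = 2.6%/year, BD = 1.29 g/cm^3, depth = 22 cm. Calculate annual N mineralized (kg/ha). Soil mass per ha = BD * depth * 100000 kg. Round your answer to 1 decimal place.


Step 1: Soil mass per ha = BD * depth * 100000 = 1.29 * 22 * 100000 = 2838000 kg
Step 2: Total N pool = soil mass * N%/100 = 2838000 * 0.164/100 = 4654.32 kg/ha
Step 3: N mineralized = N pool * rate%/100 = 4654.32 * 2.6/100 = 121.0 kg/ha/yr

121.0


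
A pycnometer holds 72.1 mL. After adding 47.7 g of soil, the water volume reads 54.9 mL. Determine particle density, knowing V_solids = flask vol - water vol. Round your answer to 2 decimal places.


Step 1: Volume of solids = flask volume - water volume with soil
Step 2: V_solids = 72.1 - 54.9 = 17.2 mL
Step 3: Particle density = mass / V_solids = 47.7 / 17.2 = 2.77 g/cm^3

2.77


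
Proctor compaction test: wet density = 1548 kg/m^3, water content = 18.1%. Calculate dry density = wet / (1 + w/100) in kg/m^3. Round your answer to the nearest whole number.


Step 1: Dry density = wet density / (1 + w/100)
Step 2: Dry density = 1548 / (1 + 18.1/100)
Step 3: Dry density = 1548 / 1.181
Step 4: Dry density = 1311 kg/m^3

1311


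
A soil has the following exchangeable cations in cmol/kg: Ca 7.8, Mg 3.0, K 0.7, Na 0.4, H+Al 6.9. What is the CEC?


Step 1: CEC = Ca + Mg + K + Na + (H+Al)
Step 2: CEC = 7.8 + 3.0 + 0.7 + 0.4 + 6.9
Step 3: CEC = 18.8 cmol/kg

18.8


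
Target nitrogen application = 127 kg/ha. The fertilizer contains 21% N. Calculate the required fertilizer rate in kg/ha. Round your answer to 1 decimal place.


Step 1: Fertilizer rate = target N / (N content / 100)
Step 2: Rate = 127 / (21 / 100)
Step 3: Rate = 127 / 0.21
Step 4: Rate = 604.8 kg/ha

604.8


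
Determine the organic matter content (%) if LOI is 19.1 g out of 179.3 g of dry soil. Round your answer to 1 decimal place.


Step 1: OM% = 100 * LOI / sample mass
Step 2: OM = 100 * 19.1 / 179.3
Step 3: OM = 10.7%

10.7


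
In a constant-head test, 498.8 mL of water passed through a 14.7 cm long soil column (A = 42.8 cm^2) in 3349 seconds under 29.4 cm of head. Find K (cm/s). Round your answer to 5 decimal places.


Step 1: K = Q * L / (A * t * h)
Step 2: Numerator = 498.8 * 14.7 = 7332.36
Step 3: Denominator = 42.8 * 3349 * 29.4 = 4214113.68
Step 4: K = 7332.36 / 4214113.68 = 0.00174 cm/s

0.00174


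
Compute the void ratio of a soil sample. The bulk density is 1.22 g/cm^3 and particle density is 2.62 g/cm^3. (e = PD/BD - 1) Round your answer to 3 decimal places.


Step 1: e = PD / BD - 1
Step 2: e = 2.62 / 1.22 - 1
Step 3: e = 2.14754 - 1
Step 4: e = 1.148

1.148


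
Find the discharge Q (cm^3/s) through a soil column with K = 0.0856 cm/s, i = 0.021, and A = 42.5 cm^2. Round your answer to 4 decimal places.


Step 1: Apply Darcy's law: Q = K * i * A
Step 2: Q = 0.0856 * 0.021 * 42.5
Step 3: Q = 0.0764 cm^3/s

0.0764


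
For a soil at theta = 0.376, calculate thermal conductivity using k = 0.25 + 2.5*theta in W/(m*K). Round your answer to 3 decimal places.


Step 1: k = 0.25 + 2.5 * theta
Step 2: k = 0.25 + 2.5 * 0.376
Step 3: k = 0.25 + 0.94
Step 4: k = 1.19 W/(m*K)

1.19


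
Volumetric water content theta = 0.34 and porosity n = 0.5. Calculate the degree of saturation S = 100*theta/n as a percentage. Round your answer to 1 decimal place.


Step 1: S = 100 * theta_v / n
Step 2: S = 100 * 0.34 / 0.5
Step 3: S = 68.0%

68.0


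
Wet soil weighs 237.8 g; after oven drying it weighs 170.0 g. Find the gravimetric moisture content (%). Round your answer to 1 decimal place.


Step 1: Water mass = wet - dry = 237.8 - 170.0 = 67.8 g
Step 2: w = 100 * water mass / dry mass
Step 3: w = 100 * 67.8 / 170.0 = 39.9%

39.9


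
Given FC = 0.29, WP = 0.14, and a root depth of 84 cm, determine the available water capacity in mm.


Step 1: Available water = (FC - WP) * depth * 10
Step 2: AW = (0.29 - 0.14) * 84 * 10
Step 3: AW = 0.15 * 84 * 10
Step 4: AW = 126.0 mm

126.0


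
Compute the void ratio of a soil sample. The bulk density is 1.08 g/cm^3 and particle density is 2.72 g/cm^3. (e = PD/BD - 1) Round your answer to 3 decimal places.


Step 1: e = PD / BD - 1
Step 2: e = 2.72 / 1.08 - 1
Step 3: e = 2.51852 - 1
Step 4: e = 1.519

1.519


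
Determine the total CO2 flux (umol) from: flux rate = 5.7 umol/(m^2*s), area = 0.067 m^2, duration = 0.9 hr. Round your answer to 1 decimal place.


Step 1: Convert time to seconds: 0.9 hr * 3600 = 3240.0 s
Step 2: Total = flux * area * time_s
Step 3: Total = 5.7 * 0.067 * 3240.0
Step 4: Total = 1237.4 umol

1237.4


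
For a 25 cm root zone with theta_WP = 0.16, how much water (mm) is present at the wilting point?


Step 1: Water (mm) = theta_WP * depth * 10
Step 2: Water = 0.16 * 25 * 10
Step 3: Water = 40.0 mm

40.0


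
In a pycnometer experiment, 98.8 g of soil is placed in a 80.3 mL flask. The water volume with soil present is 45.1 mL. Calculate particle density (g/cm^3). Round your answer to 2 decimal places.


Step 1: Volume of solids = flask volume - water volume with soil
Step 2: V_solids = 80.3 - 45.1 = 35.2 mL
Step 3: Particle density = mass / V_solids = 98.8 / 35.2 = 2.81 g/cm^3

2.81


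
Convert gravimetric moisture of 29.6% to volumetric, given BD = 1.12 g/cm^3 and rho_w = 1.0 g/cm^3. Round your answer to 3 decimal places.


Step 1: theta = (w / 100) * BD / rho_w
Step 2: theta = (29.6 / 100) * 1.12 / 1.0
Step 3: theta = 0.296 * 1.12
Step 4: theta = 0.332

0.332


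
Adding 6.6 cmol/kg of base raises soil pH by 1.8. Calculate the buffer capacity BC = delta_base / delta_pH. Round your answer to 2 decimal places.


Step 1: BC = change in base / change in pH
Step 2: BC = 6.6 / 1.8
Step 3: BC = 3.67 cmol/(kg*pH unit)

3.67


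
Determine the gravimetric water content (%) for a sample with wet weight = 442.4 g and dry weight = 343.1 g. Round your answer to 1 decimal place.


Step 1: Water mass = wet - dry = 442.4 - 343.1 = 99.3 g
Step 2: w = 100 * water mass / dry mass
Step 3: w = 100 * 99.3 / 343.1 = 28.9%

28.9


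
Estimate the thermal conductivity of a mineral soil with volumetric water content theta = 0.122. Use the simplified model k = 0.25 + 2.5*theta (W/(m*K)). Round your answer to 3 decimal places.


Step 1: k = 0.25 + 2.5 * theta
Step 2: k = 0.25 + 2.5 * 0.122
Step 3: k = 0.25 + 0.305
Step 4: k = 0.555 W/(m*K)

0.555


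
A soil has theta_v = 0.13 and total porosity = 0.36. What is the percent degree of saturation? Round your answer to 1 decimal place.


Step 1: S = 100 * theta_v / n
Step 2: S = 100 * 0.13 / 0.36
Step 3: S = 36.1%

36.1


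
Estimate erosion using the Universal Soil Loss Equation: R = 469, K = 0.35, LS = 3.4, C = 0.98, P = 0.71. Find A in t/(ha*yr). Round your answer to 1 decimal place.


Step 1: A = R * K * LS * C * P
Step 2: R * K = 469 * 0.35 = 164.15
Step 3: (R*K) * LS = 164.15 * 3.4 = 558.11
Step 4: * C * P = 558.11 * 0.98 * 0.71 = 388.3
Step 5: A = 388.3 t/(ha*yr)

388.3


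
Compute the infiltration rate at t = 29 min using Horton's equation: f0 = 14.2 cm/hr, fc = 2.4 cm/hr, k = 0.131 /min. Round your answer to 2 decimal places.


Step 1: f = fc + (f0 - fc) * exp(-k * t)
Step 2: exp(-0.131 * 29) = 0.022393
Step 3: f = 2.4 + (14.2 - 2.4) * 0.022393
Step 4: f = 2.4 + 11.8 * 0.022393
Step 5: f = 2.66 cm/hr

2.66


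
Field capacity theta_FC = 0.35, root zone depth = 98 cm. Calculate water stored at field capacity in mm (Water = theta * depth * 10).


Step 1: Water (mm) = theta_FC * depth (cm) * 10
Step 2: Water = 0.35 * 98 * 10
Step 3: Water = 343.0 mm

343.0


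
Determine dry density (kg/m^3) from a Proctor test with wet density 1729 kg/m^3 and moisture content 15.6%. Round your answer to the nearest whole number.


Step 1: Dry density = wet density / (1 + w/100)
Step 2: Dry density = 1729 / (1 + 15.6/100)
Step 3: Dry density = 1729 / 1.156
Step 4: Dry density = 1496 kg/m^3

1496


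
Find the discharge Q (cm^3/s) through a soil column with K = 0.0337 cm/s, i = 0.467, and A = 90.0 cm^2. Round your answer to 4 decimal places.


Step 1: Apply Darcy's law: Q = K * i * A
Step 2: Q = 0.0337 * 0.467 * 90.0
Step 3: Q = 1.4164 cm^3/s

1.4164


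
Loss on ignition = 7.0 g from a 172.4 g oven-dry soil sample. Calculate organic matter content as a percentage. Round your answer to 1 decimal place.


Step 1: OM% = 100 * LOI / sample mass
Step 2: OM = 100 * 7.0 / 172.4
Step 3: OM = 4.1%

4.1


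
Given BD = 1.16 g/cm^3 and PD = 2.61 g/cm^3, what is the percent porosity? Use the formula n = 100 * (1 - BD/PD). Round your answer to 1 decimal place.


Step 1: Formula: n = 100 * (1 - BD / PD)
Step 2: n = 100 * (1 - 1.16 / 2.61)
Step 3: n = 100 * (1 - 0.44444)
Step 4: n = 55.6%

55.6


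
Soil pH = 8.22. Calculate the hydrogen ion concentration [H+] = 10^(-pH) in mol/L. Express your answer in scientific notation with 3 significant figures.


Step 1: [H+] = 10^(-pH)
Step 2: [H+] = 10^(-8.22)
Step 3: [H+] = 6.03e-09 mol/L

6.03e-09


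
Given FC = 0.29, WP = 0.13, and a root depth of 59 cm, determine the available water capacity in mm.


Step 1: Available water = (FC - WP) * depth * 10
Step 2: AW = (0.29 - 0.13) * 59 * 10
Step 3: AW = 0.16 * 59 * 10
Step 4: AW = 94.4 mm

94.4


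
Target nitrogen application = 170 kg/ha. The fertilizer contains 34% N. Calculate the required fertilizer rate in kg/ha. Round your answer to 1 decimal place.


Step 1: Fertilizer rate = target N / (N content / 100)
Step 2: Rate = 170 / (34 / 100)
Step 3: Rate = 170 / 0.34
Step 4: Rate = 500.0 kg/ha

500.0


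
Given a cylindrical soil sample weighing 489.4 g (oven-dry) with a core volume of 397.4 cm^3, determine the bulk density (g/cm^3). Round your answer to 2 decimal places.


Step 1: Identify the formula: BD = dry mass / volume
Step 2: Substitute values: BD = 489.4 / 397.4
Step 3: BD = 1.23 g/cm^3

1.23


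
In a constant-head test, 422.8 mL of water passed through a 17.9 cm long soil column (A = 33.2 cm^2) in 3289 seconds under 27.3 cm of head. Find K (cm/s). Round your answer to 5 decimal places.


Step 1: K = Q * L / (A * t * h)
Step 2: Numerator = 422.8 * 17.9 = 7568.12
Step 3: Denominator = 33.2 * 3289 * 27.3 = 2981018.04
Step 4: K = 7568.12 / 2981018.04 = 0.00254 cm/s

0.00254


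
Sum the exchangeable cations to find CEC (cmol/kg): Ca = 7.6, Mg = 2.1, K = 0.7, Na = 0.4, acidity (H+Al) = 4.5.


Step 1: CEC = Ca + Mg + K + Na + (H+Al)
Step 2: CEC = 7.6 + 2.1 + 0.7 + 0.4 + 4.5
Step 3: CEC = 15.3 cmol/kg

15.3


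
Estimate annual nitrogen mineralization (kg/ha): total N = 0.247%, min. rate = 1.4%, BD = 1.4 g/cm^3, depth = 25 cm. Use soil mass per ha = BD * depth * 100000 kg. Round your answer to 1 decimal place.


Step 1: Soil mass per ha = BD * depth * 100000 = 1.4 * 25 * 100000 = 3500000 kg
Step 2: Total N pool = soil mass * N%/100 = 3500000 * 0.247/100 = 8645.0 kg/ha
Step 3: N mineralized = N pool * rate%/100 = 8645.0 * 1.4/100 = 121.0 kg/ha/yr

121.0


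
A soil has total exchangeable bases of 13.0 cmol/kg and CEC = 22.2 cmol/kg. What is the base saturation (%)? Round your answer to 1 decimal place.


Step 1: BS = 100 * (sum of bases) / CEC
Step 2: BS = 100 * 13.0 / 22.2
Step 3: BS = 58.6%

58.6
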